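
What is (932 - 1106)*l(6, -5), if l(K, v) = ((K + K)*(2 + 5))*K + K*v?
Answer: -82476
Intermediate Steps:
l(K, v) = 14*K² + K*v (l(K, v) = ((2*K)*7)*K + K*v = (14*K)*K + K*v = 14*K² + K*v)
(932 - 1106)*l(6, -5) = (932 - 1106)*(6*(-5 + 14*6)) = -1044*(-5 + 84) = -1044*79 = -174*474 = -82476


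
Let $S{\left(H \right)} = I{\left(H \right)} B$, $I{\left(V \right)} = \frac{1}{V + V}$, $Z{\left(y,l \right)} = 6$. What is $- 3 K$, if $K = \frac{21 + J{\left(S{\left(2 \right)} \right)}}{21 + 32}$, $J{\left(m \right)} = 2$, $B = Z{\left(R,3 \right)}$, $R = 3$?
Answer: $- \frac{69}{53} \approx -1.3019$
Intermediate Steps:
$I{\left(V \right)} = \frac{1}{2 V}$
$B = 6$
$S{\left(H \right)} = \frac{3}{H}$ ($S{\left(H \right)} = \frac{1}{2 H} 6 = \frac{3}{H}$)
$K = \frac{23}{53}$ ($K = \frac{21 + 2}{21 + 32} = \frac{23}{53} \approx 0.43396$)
$- 3 K = \left(-3\right) \frac{23}{53} = - \frac{69}{53}$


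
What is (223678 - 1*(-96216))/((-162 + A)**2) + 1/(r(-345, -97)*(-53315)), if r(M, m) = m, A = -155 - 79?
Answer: 827174785993/405491284440 ≈ 2.0399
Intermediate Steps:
A = -234
(223678 - 1*(-96216))/((-162 + A)**2) + 1/(r(-345, -97)*(-53315)) = (223678 - 1*(-96216))/((-162 - 234)**2) + 1/(-97*(-53315)) = (223678 + 96216)/((-396)**2) - 1/97*(-1/53315) = 319894/156816 + 1/5171555 = 319894*(1/156816) + 1/5171555 = 159947/78408 + 1/5171555 = 827174785993/405491284440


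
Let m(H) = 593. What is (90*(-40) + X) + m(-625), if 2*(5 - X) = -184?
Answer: -2910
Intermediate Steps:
X = 97 (X = 5 - ½*(-184) = 5 + 92 = 97)
(90*(-40) + X) + m(-625) = (90*(-40) + 97) + 593 = (-3600 + 97) + 593 = -3503 + 593 = -2910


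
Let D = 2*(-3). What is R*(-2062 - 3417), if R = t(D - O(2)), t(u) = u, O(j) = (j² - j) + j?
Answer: 54790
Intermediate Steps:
O(j) = j²
D = -6
R = -10 (R = -6 - 1*2² = -6 - 1*4 = -6 - 4 = -10)
R*(-2062 - 3417) = -10*(-2062 - 3417) = -10*(-5479) = 54790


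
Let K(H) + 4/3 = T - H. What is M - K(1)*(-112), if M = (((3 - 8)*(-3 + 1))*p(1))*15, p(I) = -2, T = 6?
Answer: 332/3 ≈ 110.67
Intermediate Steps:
K(H) = 14/3 - H (K(H) = -4/3 + (6 - H) = 14/3 - H)
M = -300 (M = (((3 - 8)*(-3 + 1))*(-2))*15 = (-5*(-2)*(-2))*15 = (10*(-2))*15 = -20*15 = -300)
M - K(1)*(-112) = -300 - (14/3 - 1*1)*(-112) = -300 - (14/3 - 1)*(-112) = -300 - 11*(-112)/3 = -300 - 1*(-1232/3) = -300 + 1232/3 = 332/3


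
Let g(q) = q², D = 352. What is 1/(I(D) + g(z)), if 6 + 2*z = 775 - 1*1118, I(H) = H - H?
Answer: 4/121801 ≈ 3.2840e-5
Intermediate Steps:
I(H) = 0
z = -349/2 (z = -3 + (775 - 1*1118)/2 = -3 + (775 - 1118)/2 = -3 + (½)*(-343) = -3 - 343/2 = -349/2 ≈ -174.50)
1/(I(D) + g(z)) = 1/(0 + (-349/2)²) = 1/(0 + 121801/4) = 1/(121801/4) = 4/121801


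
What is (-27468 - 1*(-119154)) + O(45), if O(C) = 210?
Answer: 91896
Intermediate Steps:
(-27468 - 1*(-119154)) + O(45) = (-27468 - 1*(-119154)) + 210 = (-27468 + 119154) + 210 = 91686 + 210 = 91896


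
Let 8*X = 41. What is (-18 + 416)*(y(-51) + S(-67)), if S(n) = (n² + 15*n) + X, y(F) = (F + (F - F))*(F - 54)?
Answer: 14079847/4 ≈ 3.5200e+6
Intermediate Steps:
X = 41/8 (X = (⅛)*41 = 41/8 ≈ 5.1250)
y(F) = F*(-54 + F) (y(F) = (F + 0)*(-54 + F) = F*(-54 + F))
S(n) = 41/8 + n² + 15*n (S(n) = (n² + 15*n) + 41/8 = 41/8 + n² + 15*n)
(-18 + 416)*(y(-51) + S(-67)) = (-18 + 416)*(-51*(-54 - 51) + (41/8 + (-67)² + 15*(-67))) = 398*(-51*(-105) + (41/8 + 4489 - 1005)) = 398*(5355 + 27913/8) = 398*(70753/8) = 14079847/4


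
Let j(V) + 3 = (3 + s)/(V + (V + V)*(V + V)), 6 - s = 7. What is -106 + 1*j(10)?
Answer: -22344/205 ≈ -109.00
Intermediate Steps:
s = -1 (s = 6 - 1*7 = 6 - 7 = -1)
j(V) = -3 + 2/(V + 4*V²) (j(V) = -3 + (3 - 1)/(V + (V + V)*(V + V)) = -3 + 2/(V + (2*V)*(2*V)) = -3 + 2/(V + 4*V²))
-106 + 1*j(10) = -106 + 1*((2 - 12*10² - 3*10)/(10*(1 + 4*10))) = -106 + 1*((2 - 12*100 - 30)/(10*(1 + 40))) = -106 + 1*((⅒)*(2 - 1200 - 30)/41) = -106 + 1*((⅒)*(1/41)*(-1228)) = -106 + 1*(-614/205) = -106 - 614/205 = -22344/205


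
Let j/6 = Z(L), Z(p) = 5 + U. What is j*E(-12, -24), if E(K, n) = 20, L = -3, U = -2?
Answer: 360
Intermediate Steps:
Z(p) = 3 (Z(p) = 5 - 2 = 3)
j = 18 (j = 6*3 = 18)
j*E(-12, -24) = 18*20 = 360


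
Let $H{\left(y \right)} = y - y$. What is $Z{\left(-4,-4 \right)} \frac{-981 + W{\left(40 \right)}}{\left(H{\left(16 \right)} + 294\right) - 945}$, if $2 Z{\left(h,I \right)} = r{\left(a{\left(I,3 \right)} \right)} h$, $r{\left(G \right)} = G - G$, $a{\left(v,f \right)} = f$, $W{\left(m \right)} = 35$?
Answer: $0$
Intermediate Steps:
$H{\left(y \right)} = 0$
$r{\left(G \right)} = 0$
$Z{\left(h,I \right)} = 0$ ($Z{\left(h,I \right)} = \frac{0 h}{2} = \frac{1}{2} \cdot 0 = 0$)
$Z{\left(-4,-4 \right)} \frac{-981 + W{\left(40 \right)}}{\left(H{\left(16 \right)} + 294\right) - 945} = 0 \frac{-981 + 35}{\left(0 + 294\right) - 945} = 0 \left(- \frac{946}{294 - 945}\right) = 0 \left(- \frac{946}{-651}\right) = 0 \left(\left(-946\right) \left(- \frac{1}{651}\right)\right) = 0 \cdot \frac{946}{651} = 0$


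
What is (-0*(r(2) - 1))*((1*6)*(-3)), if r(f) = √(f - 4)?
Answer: 0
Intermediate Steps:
r(f) = √(-4 + f)
(-0*(r(2) - 1))*((1*6)*(-3)) = (-0*(√(-4 + 2) - 1))*((1*6)*(-3)) = (-0*(√(-2) - 1))*(6*(-3)) = -0*(I*√2 - 1)*(-18) = -0*(-1 + I*√2)*(-18) = -46*0*(-18) = 0*(-18) = 0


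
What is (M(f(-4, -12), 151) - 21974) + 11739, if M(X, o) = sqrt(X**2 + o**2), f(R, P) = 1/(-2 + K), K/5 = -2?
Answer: -10235 + sqrt(3283345)/12 ≈ -10084.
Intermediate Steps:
K = -10 (K = 5*(-2) = -10)
f(R, P) = -1/12 (f(R, P) = 1/(-2 - 10) = 1/(-12) = -1/12)
(M(f(-4, -12), 151) - 21974) + 11739 = (sqrt((-1/12)**2 + 151**2) - 21974) + 11739 = (sqrt(1/144 + 22801) - 21974) + 11739 = (sqrt(3283345/144) - 21974) + 11739 = (sqrt(3283345)/12 - 21974) + 11739 = (-21974 + sqrt(3283345)/12) + 11739 = -10235 + sqrt(3283345)/12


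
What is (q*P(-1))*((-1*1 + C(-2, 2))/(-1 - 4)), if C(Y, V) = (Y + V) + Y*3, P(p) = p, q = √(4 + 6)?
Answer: -7*√10/5 ≈ -4.4272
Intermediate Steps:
q = √10 ≈ 3.1623
C(Y, V) = V + 4*Y (C(Y, V) = (V + Y) + 3*Y = V + 4*Y)
(q*P(-1))*((-1*1 + C(-2, 2))/(-1 - 4)) = (√10*(-1))*((-1*1 + (2 + 4*(-2)))/(-1 - 4)) = (-√10)*((-1 + (2 - 8))/(-5)) = (-√10)*((-1 - 6)*(-⅕)) = (-√10)*(-7*(-⅕)) = -√10*(7/5) = -7*√10/5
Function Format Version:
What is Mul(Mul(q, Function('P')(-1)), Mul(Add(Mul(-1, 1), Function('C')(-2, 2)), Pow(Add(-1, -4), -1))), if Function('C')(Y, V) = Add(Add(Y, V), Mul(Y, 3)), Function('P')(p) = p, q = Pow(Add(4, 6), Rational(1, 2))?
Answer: Mul(Rational(-7, 5), Pow(10, Rational(1, 2))) ≈ -4.4272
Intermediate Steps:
q = Pow(10, Rational(1, 2)) ≈ 3.1623
Function('C')(Y, V) = Add(V, Mul(4, Y)) (Function('C')(Y, V) = Add(Add(V, Y), Mul(3, Y)) = Add(V, Mul(4, Y)))
Mul(Mul(q, Function('P')(-1)), Mul(Add(Mul(-1, 1), Function('C')(-2, 2)), Pow(Add(-1, -4), -1))) = Mul(Mul(Pow(10, Rational(1, 2)), -1), Mul(Add(Mul(-1, 1), Add(2, Mul(4, -2))), Pow(Add(-1, -4), -1))) = Mul(Mul(-1, Pow(10, Rational(1, 2))), Mul(Add(-1, Add(2, -8)), Pow(-5, -1))) = Mul(Mul(-1, Pow(10, Rational(1, 2))), Mul(Add(-1, -6), Rational(-1, 5))) = Mul(Mul(-1, Pow(10, Rational(1, 2))), Mul(-7, Rational(-1, 5))) = Mul(Mul(-1, Pow(10, Rational(1, 2))), Rational(7, 5)) = Mul(Rational(-7, 5), Pow(10, Rational(1, 2)))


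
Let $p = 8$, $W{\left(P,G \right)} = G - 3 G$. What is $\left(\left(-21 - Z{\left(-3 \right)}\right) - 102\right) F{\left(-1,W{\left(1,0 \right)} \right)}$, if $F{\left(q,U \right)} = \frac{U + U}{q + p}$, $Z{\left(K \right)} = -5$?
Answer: $0$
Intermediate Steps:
$W{\left(P,G \right)} = - 2 G$
$F{\left(q,U \right)} = \frac{2 U}{8 + q}$ ($F{\left(q,U \right)} = \frac{U + U}{q + 8} = \frac{2 U}{8 + q}$)
$\left(\left(-21 - Z{\left(-3 \right)}\right) - 102\right) F{\left(-1,W{\left(1,0 \right)} \right)} = \left(\left(-21 - -5\right) - 102\right) \frac{2 \left(\left(-2\right) 0\right)}{8 - 1} = \left(\left(-21 + 5\right) - 102\right) 2 \cdot 0 \cdot \frac{1}{7} = \left(-16 - 102\right) 2 \cdot 0 \cdot \frac{1}{7} = \left(-118\right) 0 = 0$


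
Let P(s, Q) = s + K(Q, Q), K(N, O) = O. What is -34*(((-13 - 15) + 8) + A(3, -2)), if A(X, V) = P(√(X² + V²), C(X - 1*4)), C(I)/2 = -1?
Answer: 748 - 34*√13 ≈ 625.41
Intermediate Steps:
C(I) = -2 (C(I) = 2*(-1) = -2)
P(s, Q) = Q + s (P(s, Q) = s + Q = Q + s)
A(X, V) = -2 + √(V² + X²) (A(X, V) = -2 + √(X² + V²) = -2 + √(V² + X²))
-34*(((-13 - 15) + 8) + A(3, -2)) = -34*(((-13 - 15) + 8) + (-2 + √((-2)² + 3²))) = -34*((-28 + 8) + (-2 + √(4 + 9))) = -34*(-20 + (-2 + √13)) = -34*(-22 + √13) = 748 - 34*√13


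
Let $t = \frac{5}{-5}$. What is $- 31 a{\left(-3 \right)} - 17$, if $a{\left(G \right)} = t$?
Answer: $14$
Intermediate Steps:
$t = -1$ ($t = 5 \left(- \frac{1}{5}\right) = -1$)
$a{\left(G \right)} = -1$
$- 31 a{\left(-3 \right)} - 17 = \left(-31\right) \left(-1\right) - 17 = 31 - 17 = 14$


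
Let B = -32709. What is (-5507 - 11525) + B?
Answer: -49741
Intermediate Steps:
(-5507 - 11525) + B = (-5507 - 11525) - 32709 = -17032 - 32709 = -49741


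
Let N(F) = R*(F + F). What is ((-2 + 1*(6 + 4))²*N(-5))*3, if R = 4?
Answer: -7680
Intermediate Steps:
N(F) = 8*F (N(F) = 4*(F + F) = 4*(2*F) = 8*F)
((-2 + 1*(6 + 4))²*N(-5))*3 = ((-2 + 1*(6 + 4))²*(8*(-5)))*3 = ((-2 + 1*10)²*(-40))*3 = ((-2 + 10)²*(-40))*3 = (8²*(-40))*3 = (64*(-40))*3 = -2560*3 = -7680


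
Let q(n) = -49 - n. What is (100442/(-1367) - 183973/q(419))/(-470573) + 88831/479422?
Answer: 13322353552344029/72165452045965668 ≈ 0.18461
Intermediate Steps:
(100442/(-1367) - 183973/q(419))/(-470573) + 88831/479422 = (100442/(-1367) - 183973/(-49 - 1*419))/(-470573) + 88831/479422 = (100442*(-1/1367) - 183973/(-49 - 419))*(-1/470573) + 88831*(1/479422) = (-100442/1367 - 183973/(-468))*(-1/470573) + 88831/479422 = (-100442/1367 - 183973*(-1/468))*(-1/470573) + 88831/479422 = (-100442/1367 + 183973/468)*(-1/470573) + 88831/479422 = (204484235/639756)*(-1/470573) + 88831/479422 = -204484235/301051900188 + 88831/479422 = 13322353552344029/72165452045965668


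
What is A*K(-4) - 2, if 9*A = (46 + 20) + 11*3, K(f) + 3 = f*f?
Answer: 141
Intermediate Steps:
K(f) = -3 + f² (K(f) = -3 + f*f = -3 + f²)
A = 11 (A = ((46 + 20) + 11*3)/9 = (66 + 33)/9 = (⅑)*99 = 11)
A*K(-4) - 2 = 11*(-3 + (-4)²) - 2 = 11*(-3 + 16) - 2 = 11*13 - 2 = 143 - 2 = 141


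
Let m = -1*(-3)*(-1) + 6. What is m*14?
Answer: 42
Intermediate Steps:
m = 3 (m = 3*(-1) + 6 = -3 + 6 = 3)
m*14 = 3*14 = 42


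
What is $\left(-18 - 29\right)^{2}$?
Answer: $2209$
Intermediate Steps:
$\left(-18 - 29\right)^{2} = \left(-47\right)^{2} = 2209$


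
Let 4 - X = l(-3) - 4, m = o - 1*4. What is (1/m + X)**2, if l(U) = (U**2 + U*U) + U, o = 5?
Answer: 36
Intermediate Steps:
l(U) = U + 2*U**2 (l(U) = (U**2 + U**2) + U = 2*U**2 + U = U + 2*U**2)
m = 1 (m = 5 - 1*4 = 5 - 4 = 1)
X = -7 (X = 4 - (-3*(1 + 2*(-3)) - 4) = 4 - (-3*(1 - 6) - 4) = 4 - (-3*(-5) - 4) = 4 - (15 - 4) = 4 - 1*11 = 4 - 11 = -7)
(1/m + X)**2 = (1/1 - 7)**2 = (1 - 7)**2 = (-6)**2 = 36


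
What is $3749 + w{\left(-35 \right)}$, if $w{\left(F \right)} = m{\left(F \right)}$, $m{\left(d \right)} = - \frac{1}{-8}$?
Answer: $\frac{29993}{8} \approx 3749.1$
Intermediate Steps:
$m{\left(d \right)} = \frac{1}{8}$ ($m{\left(d \right)} = \left(-1\right) \left(- \frac{1}{8}\right) = \frac{1}{8}$)
$w{\left(F \right)} = \frac{1}{8}$
$3749 + w{\left(-35 \right)} = 3749 + \frac{1}{8} = \frac{29993}{8}$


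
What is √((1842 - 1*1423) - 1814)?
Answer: 3*I*√155 ≈ 37.35*I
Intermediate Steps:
√((1842 - 1*1423) - 1814) = √((1842 - 1423) - 1814) = √(419 - 1814) = √(-1395) = 3*I*√155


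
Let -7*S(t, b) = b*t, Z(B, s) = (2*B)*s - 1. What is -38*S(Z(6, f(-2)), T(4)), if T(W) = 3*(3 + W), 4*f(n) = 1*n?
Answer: -798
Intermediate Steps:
f(n) = n/4 (f(n) = (1*n)/4 = n/4)
Z(B, s) = -1 + 2*B*s (Z(B, s) = 2*B*s - 1 = -1 + 2*B*s)
T(W) = 9 + 3*W
S(t, b) = -b*t/7
-38*S(Z(6, f(-2)), T(4)) = -(-38)*(9 + 3*4)*(-1 + 2*6*((¼)*(-2)))/7 = -(-38)*(9 + 12)*(-1 + 2*6*(-½))/7 = -(-38)*21*(-1 - 6)/7 = -(-38)*21*(-7)/7 = -38*21 = -798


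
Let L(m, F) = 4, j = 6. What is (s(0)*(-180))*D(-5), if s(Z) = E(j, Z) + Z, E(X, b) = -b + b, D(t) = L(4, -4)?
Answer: 0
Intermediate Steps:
D(t) = 4
E(X, b) = 0
s(Z) = Z (s(Z) = 0 + Z = Z)
(s(0)*(-180))*D(-5) = (0*(-180))*4 = 0*4 = 0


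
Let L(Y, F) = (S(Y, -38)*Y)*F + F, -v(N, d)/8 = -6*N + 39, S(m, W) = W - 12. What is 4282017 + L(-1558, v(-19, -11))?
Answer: -91068807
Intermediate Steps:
S(m, W) = -12 + W
v(N, d) = -312 + 48*N (v(N, d) = -8*(-6*N + 39) = -8*(39 - 6*N) = -312 + 48*N)
L(Y, F) = F - 50*F*Y (L(Y, F) = ((-12 - 38)*Y)*F + F = (-50*Y)*F + F = -50*F*Y + F = F - 50*F*Y)
4282017 + L(-1558, v(-19, -11)) = 4282017 + (-312 + 48*(-19))*(1 - 50*(-1558)) = 4282017 + (-312 - 912)*(1 + 77900) = 4282017 - 1224*77901 = 4282017 - 95350824 = -91068807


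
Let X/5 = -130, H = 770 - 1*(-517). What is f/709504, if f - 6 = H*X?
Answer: -13071/11086 ≈ -1.1791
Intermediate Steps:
H = 1287 (H = 770 + 517 = 1287)
X = -650 (X = 5*(-130) = -650)
f = -836544 (f = 6 + 1287*(-650) = 6 - 836550 = -836544)
f/709504 = -836544/709504 = -836544*1/709504 = -13071/11086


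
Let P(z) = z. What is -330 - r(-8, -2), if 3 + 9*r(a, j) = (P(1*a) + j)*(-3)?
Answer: -333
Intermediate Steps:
r(a, j) = -⅓ - a/3 - j/3 (r(a, j) = -⅓ + ((1*a + j)*(-3))/9 = -⅓ + ((a + j)*(-3))/9 = -⅓ + (-3*a - 3*j)/9 = -⅓ + (-a/3 - j/3) = -⅓ - a/3 - j/3)
-330 - r(-8, -2) = -330 - (-⅓ - ⅓*(-8) - ⅓*(-2)) = -330 - (-⅓ + 8/3 + ⅔) = -330 - 1*3 = -330 - 3 = -333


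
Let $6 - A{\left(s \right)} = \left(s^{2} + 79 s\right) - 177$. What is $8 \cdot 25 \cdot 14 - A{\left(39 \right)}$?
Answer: $7219$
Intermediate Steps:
$A{\left(s \right)} = 183 - s^{2} - 79 s$ ($A{\left(s \right)} = 6 - \left(\left(s^{2} + 79 s\right) - 177\right) = 6 - \left(-177 + s^{2} + 79 s\right) = 183 - s^{2} - 79 s$)
$8 \cdot 25 \cdot 14 - A{\left(39 \right)} = 8 \cdot 25 \cdot 14 - \left(183 - 39^{2} - 3081\right) = 200 \cdot 14 - \left(183 - 1521 - 3081\right) = 2800 - \left(183 - 1521 - 3081\right) = 2800 - -4419 = 2800 + 4419 = 7219$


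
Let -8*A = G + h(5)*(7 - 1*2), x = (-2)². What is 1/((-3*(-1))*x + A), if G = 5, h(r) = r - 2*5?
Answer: 2/29 ≈ 0.068966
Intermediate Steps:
x = 4
h(r) = -10 + r (h(r) = r - 10 = -10 + r)
A = 5/2 (A = -(5 + (-10 + 5)*(7 - 1*2))/8 = -(5 - 5*(7 - 2))/8 = -(5 - 5*5)/8 = -(5 - 25)/8 = -⅛*(-20) = 5/2 ≈ 2.5000)
1/((-3*(-1))*x + A) = 1/(-3*(-1)*4 + 5/2) = 1/(3*4 + 5/2) = 1/(12 + 5/2) = 1/(29/2) = 2/29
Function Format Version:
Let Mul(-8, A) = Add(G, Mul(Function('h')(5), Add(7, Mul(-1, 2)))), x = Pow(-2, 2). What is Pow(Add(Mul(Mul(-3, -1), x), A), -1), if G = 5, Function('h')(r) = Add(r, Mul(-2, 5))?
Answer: Rational(2, 29) ≈ 0.068966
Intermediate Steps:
x = 4
Function('h')(r) = Add(-10, r) (Function('h')(r) = Add(r, -10) = Add(-10, r))
A = Rational(5, 2) (A = Mul(Rational(-1, 8), Add(5, Mul(Add(-10, 5), Add(7, Mul(-1, 2))))) = Mul(Rational(-1, 8), Add(5, Mul(-5, Add(7, -2)))) = Mul(Rational(-1, 8), Add(5, Mul(-5, 5))) = Mul(Rational(-1, 8), Add(5, -25)) = Mul(Rational(-1, 8), -20) = Rational(5, 2) ≈ 2.5000)
Pow(Add(Mul(Mul(-3, -1), x), A), -1) = Pow(Add(Mul(Mul(-3, -1), 4), Rational(5, 2)), -1) = Pow(Add(Mul(3, 4), Rational(5, 2)), -1) = Pow(Add(12, Rational(5, 2)), -1) = Pow(Rational(29, 2), -1) = Rational(2, 29)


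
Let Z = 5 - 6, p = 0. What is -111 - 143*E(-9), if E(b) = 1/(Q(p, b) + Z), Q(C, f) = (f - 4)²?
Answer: -18791/168 ≈ -111.85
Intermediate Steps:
Q(C, f) = (-4 + f)²
Z = -1
E(b) = 1/(-1 + (-4 + b)²) (E(b) = 1/((-4 + b)² - 1) = 1/(-1 + (-4 + b)²))
-111 - 143*E(-9) = -111 - 143/(-1 + (-4 - 9)²) = -111 - 143/(-1 + (-13)²) = -111 - 143/(-1 + 169) = -111 - 143/168 = -18791/168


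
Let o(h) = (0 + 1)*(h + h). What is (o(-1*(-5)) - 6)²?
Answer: 16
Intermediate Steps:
o(h) = 2*h (o(h) = 1*(2*h) = 2*h)
(o(-1*(-5)) - 6)² = (2*(-1*(-5)) - 6)² = (2*5 - 6)² = (10 - 6)² = 4² = 16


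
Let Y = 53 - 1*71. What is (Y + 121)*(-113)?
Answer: -11639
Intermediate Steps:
Y = -18 (Y = 53 - 71 = -18)
(Y + 121)*(-113) = (-18 + 121)*(-113) = 103*(-113) = -11639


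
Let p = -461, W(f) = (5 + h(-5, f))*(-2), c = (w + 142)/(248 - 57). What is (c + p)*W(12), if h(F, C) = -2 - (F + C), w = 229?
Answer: -701440/191 ≈ -3672.5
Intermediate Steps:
h(F, C) = -2 - C - F (h(F, C) = -2 - (C + F) = -2 + (-C - F) = -2 - C - F)
c = 371/191 (c = (229 + 142)/(248 - 57) = 371/191 ≈ 1.9424)
W(f) = -16 + 2*f (W(f) = (5 + (-2 - f - 1*(-5)))*(-2) = (5 + (-2 - f + 5))*(-2) = (5 + (3 - f))*(-2) = (8 - f)*(-2) = -16 + 2*f)
(c + p)*W(12) = (371/191 - 461)*(-16 + 2*12) = -87680*(-16 + 24)/191 = -87680/191*8 = -701440/191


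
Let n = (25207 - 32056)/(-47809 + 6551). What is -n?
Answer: -6849/41258 ≈ -0.16600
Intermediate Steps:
n = 6849/41258 (n = -6849/(-41258) = -6849*(-1/41258) = 6849/41258 ≈ 0.16600)
-n = -1*6849/41258 = -6849/41258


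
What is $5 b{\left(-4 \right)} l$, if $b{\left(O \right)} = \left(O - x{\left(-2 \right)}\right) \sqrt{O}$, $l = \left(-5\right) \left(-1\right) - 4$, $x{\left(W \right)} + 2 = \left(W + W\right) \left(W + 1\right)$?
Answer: $- 60 i \approx - 60.0 i$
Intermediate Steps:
$x{\left(W \right)} = -2 + 2 W \left(1 + W\right)$ ($x{\left(W \right)} = -2 + \left(W + W\right) \left(W + 1\right) = -2 + 2 W \left(1 + W\right)$)
$l = 1$ ($l = 5 - 4 = 1$)
$b{\left(O \right)} = \sqrt{O} \left(-2 + O\right)$ ($b{\left(O \right)} = \left(O - \left(-2 + 2 \left(-2\right) + 2 \left(-2\right)^{2}\right)\right) \sqrt{O} = \left(O - \left(-2 - 4 + 2 \cdot 4\right)\right) \sqrt{O} = \left(O - \left(-2 - 4 + 8\right)\right) \sqrt{O} = \left(O - 2\right) \sqrt{O} = \left(-2 + O\right) \sqrt{O} = \sqrt{O} \left(-2 + O\right)$)
$5 b{\left(-4 \right)} l = 5 \sqrt{-4} \left(-2 - 4\right) 1 = 5 \cdot 2 i \left(-6\right) 1 = 5 \left(- 12 i\right) 1 = - 60 i 1 = - 60 i$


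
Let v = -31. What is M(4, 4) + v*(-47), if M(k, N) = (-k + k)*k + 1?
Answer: 1458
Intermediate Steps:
M(k, N) = 1 (M(k, N) = 0*k + 1 = 0 + 1 = 1)
M(4, 4) + v*(-47) = 1 - 31*(-47) = 1 + 1457 = 1458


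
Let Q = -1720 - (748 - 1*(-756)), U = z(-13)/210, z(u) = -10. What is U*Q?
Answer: 3224/21 ≈ 153.52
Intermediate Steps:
U = -1/21 (U = -10/210 = -10*1/210 = -1/21 ≈ -0.047619)
Q = -3224 (Q = -1720 - (748 + 756) = -1720 - 1*1504 = -1720 - 1504 = -3224)
U*Q = -1/21*(-3224) = 3224/21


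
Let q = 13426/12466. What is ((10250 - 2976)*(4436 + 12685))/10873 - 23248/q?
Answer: -739525088630/72990449 ≈ -10132.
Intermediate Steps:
q = 6713/6233 (q = 13426*(1/12466) = 6713/6233 ≈ 1.0770)
((10250 - 2976)*(4436 + 12685))/10873 - 23248/q = ((10250 - 2976)*(4436 + 12685))/10873 - 23248/6713/6233 = (7274*17121)*(1/10873) - 23248*6233/6713 = 124538154*(1/10873) - 144904784/6713 = 124538154/10873 - 144904784/6713 = -739525088630/72990449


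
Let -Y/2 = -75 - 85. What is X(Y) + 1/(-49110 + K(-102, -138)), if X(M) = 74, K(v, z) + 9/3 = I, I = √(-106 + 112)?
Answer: 59498123783/804028921 - √6/2412086763 ≈ 74.000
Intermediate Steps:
I = √6 ≈ 2.4495
K(v, z) = -3 + √6
Y = 320 (Y = -2*(-75 - 85) = -2*(-160) = 320)
X(Y) + 1/(-49110 + K(-102, -138)) = 74 + 1/(-49110 + (-3 + √6)) = 74 + 1/(-49113 + √6)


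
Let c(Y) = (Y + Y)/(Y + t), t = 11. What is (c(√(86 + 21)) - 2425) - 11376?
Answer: -96714/7 + 11*√107/7 ≈ -13800.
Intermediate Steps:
c(Y) = 2*Y/(11 + Y) (c(Y) = (Y + Y)/(Y + 11) = (2*Y)/(11 + Y) = 2*Y/(11 + Y))
(c(√(86 + 21)) - 2425) - 11376 = (2*√(86 + 21)/(11 + √(86 + 21)) - 2425) - 11376 = (2*√107/(11 + √107) - 2425) - 11376 = (-2425 + 2*√107/(11 + √107)) - 11376 = -13801 + 2*√107/(11 + √107)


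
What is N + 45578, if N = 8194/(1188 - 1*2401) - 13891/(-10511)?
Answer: 581043066903/12749843 ≈ 45573.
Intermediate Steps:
N = -69277351/12749843 (N = 8194/(1188 - 2401) - 13891*(-1/10511) = 8194/(-1213) + 13891/10511 = 8194*(-1/1213) + 13891/10511 = -8194/1213 + 13891/10511 = -69277351/12749843 ≈ -5.4336)
N + 45578 = -69277351/12749843 + 45578 = 581043066903/12749843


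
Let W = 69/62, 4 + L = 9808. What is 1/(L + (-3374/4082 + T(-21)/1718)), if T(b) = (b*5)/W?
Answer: 40324037/395301314204 ≈ 0.00010201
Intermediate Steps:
L = 9804 (L = -4 + 9808 = 9804)
W = 69/62 (W = 69*(1/62) = 69/62 ≈ 1.1129)
T(b) = 310*b/69 (T(b) = (b*5)/(69/62) = (5*b)*(62/69) = 310*b/69)
1/(L + (-3374/4082 + T(-21)/1718)) = 1/(9804 + (-3374/4082 + ((310/69)*(-21))/1718)) = 1/(9804 + (-3374*1/4082 - 2170/23*1/1718)) = 1/(9804 + (-1687/2041 - 1085/19757)) = 1/(9804 - 35544544/40324037) = 1/(395301314204/40324037) = 40324037/395301314204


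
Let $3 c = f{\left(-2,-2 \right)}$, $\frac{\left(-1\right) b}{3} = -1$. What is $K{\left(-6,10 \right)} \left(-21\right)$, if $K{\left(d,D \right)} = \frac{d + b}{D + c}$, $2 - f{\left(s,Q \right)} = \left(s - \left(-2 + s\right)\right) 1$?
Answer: $\frac{63}{10} \approx 6.3$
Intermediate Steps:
$b = 3$ ($b = \left(-3\right) \left(-1\right) = 3$)
$f{\left(s,Q \right)} = 0$ ($f{\left(s,Q \right)} = 2 - \left(s - \left(-2 + s\right)\right) 1 = 2 - 2 \cdot 1 = 2 - 2 = 0$)
$c = 0$ ($c = \frac{1}{3} \cdot 0 = 0$)
$K{\left(d,D \right)} = \frac{3 + d}{D}$ ($K{\left(d,D \right)} = \frac{d + 3}{D + 0} = \frac{3 + d}{D}$)
$K{\left(-6,10 \right)} \left(-21\right) = \frac{3 - 6}{10} \left(-21\right) = \frac{1}{10} \left(-3\right) \left(-21\right) = \left(- \frac{3}{10}\right) \left(-21\right) = \frac{63}{10}$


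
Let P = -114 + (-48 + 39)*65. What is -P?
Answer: 699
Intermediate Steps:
P = -699 (P = -114 - 9*65 = -114 - 585 = -699)
-P = -1*(-699) = 699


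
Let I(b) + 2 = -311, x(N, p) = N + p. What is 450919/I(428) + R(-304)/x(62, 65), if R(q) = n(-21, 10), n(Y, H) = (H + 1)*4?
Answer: -57252941/39751 ≈ -1440.3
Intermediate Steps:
n(Y, H) = 4 + 4*H (n(Y, H) = (1 + H)*4 = 4 + 4*H)
R(q) = 44 (R(q) = 4 + 4*10 = 4 + 40 = 44)
I(b) = -313 (I(b) = -2 - 311 = -313)
450919/I(428) + R(-304)/x(62, 65) = 450919/(-313) + 44/(62 + 65) = 450919*(-1/313) + 44/127 = -450919/313 + 44*(1/127) = -450919/313 + 44/127 = -57252941/39751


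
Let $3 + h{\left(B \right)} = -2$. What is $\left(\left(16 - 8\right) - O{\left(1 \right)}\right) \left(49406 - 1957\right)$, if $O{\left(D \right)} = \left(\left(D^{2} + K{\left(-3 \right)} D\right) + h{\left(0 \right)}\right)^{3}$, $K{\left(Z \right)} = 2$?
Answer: $759184$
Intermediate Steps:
$h{\left(B \right)} = -5$ ($h{\left(B \right)} = -3 - 2 = -5$)
$O{\left(D \right)} = \left(-5 + D^{2} + 2 D\right)^{3}$ ($O{\left(D \right)} = \left(\left(D^{2} + 2 D\right) - 5\right)^{3} = \left(-5 + D^{2} + 2 D\right)^{3}$)
$\left(\left(16 - 8\right) - O{\left(1 \right)}\right) \left(49406 - 1957\right) = \left(\left(16 - 8\right) - \left(-5 + 1^{2} + 2 \cdot 1\right)^{3}\right) \left(49406 - 1957\right) = \left(\left(16 - 8\right) - \left(-5 + 1 + 2\right)^{3}\right) 47449 = \left(8 - \left(-2\right)^{3}\right) 47449 = \left(8 - -8\right) 47449 = \left(8 + 8\right) 47449 = 16 \cdot 47449 = 759184$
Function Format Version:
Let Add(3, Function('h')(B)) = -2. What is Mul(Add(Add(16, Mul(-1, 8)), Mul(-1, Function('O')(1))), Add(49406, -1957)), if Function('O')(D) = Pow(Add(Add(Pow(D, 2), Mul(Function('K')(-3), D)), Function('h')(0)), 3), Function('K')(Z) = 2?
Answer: 759184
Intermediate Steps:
Function('h')(B) = -5 (Function('h')(B) = Add(-3, -2) = -5)
Function('O')(D) = Pow(Add(-5, Pow(D, 2), Mul(2, D)), 3) (Function('O')(D) = Pow(Add(Add(Pow(D, 2), Mul(2, D)), -5), 3) = Pow(Add(-5, Pow(D, 2), Mul(2, D)), 3))
Mul(Add(Add(16, Mul(-1, 8)), Mul(-1, Function('O')(1))), Add(49406, -1957)) = Mul(Add(Add(16, Mul(-1, 8)), Mul(-1, Pow(Add(-5, Pow(1, 2), Mul(2, 1)), 3))), Add(49406, -1957)) = Mul(Add(Add(16, -8), Mul(-1, Pow(Add(-5, 1, 2), 3))), 47449) = Mul(Add(8, Mul(-1, Pow(-2, 3))), 47449) = Mul(Add(8, Mul(-1, -8)), 47449) = Mul(Add(8, 8), 47449) = Mul(16, 47449) = 759184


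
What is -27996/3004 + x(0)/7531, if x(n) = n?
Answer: -6999/751 ≈ -9.3196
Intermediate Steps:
-27996/3004 + x(0)/7531 = -27996/3004 + 0/7531 = -27996*1/3004 + 0*(1/7531) = -6999/751 + 0 = -6999/751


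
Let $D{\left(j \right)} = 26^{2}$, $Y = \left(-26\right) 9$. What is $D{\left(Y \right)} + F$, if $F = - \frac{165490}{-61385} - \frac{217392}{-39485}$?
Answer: $\frac{331671761334}{484757345} \approx 684.2$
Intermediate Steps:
$Y = -234$
$F = \frac{3975796114}{484757345}$ ($F = \left(-165490\right) \left(- \frac{1}{61385}\right) - - \frac{217392}{39485} = \frac{33098}{12277} + \frac{217392}{39485} = \frac{3975796114}{484757345} \approx 8.2016$)
$D{\left(j \right)} = 676$
$D{\left(Y \right)} + F = 676 + \frac{3975796114}{484757345} = \frac{331671761334}{484757345}$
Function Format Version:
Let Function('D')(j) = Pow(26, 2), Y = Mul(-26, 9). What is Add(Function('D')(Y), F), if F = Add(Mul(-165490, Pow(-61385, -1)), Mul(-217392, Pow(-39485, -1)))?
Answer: Rational(331671761334, 484757345) ≈ 684.20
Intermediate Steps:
Y = -234
F = Rational(3975796114, 484757345) (F = Add(Mul(-165490, Rational(-1, 61385)), Mul(-217392, Rational(-1, 39485))) = Add(Rational(33098, 12277), Rational(217392, 39485)) = Rational(3975796114, 484757345) ≈ 8.2016)
Function('D')(j) = 676
Add(Function('D')(Y), F) = Add(676, Rational(3975796114, 484757345)) = Rational(331671761334, 484757345)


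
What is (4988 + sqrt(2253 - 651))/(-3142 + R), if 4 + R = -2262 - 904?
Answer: -1247/1578 - sqrt(178)/2104 ≈ -0.79658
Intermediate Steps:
R = -3170 (R = -4 + (-2262 - 904) = -4 - 3166 = -3170)
(4988 + sqrt(2253 - 651))/(-3142 + R) = (4988 + sqrt(2253 - 651))/(-3142 - 3170) = (4988 + sqrt(1602))/(-6312) = (4988 + 3*sqrt(178))*(-1/6312) = -1247/1578 - sqrt(178)/2104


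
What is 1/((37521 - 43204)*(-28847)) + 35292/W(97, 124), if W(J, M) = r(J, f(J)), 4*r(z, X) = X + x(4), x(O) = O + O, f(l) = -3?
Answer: 23142729141173/819687505 ≈ 28234.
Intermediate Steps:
x(O) = 2*O
r(z, X) = 2 + X/4 (r(z, X) = (X + 2*4)/4 = (X + 8)/4 = (8 + X)/4 = 2 + X/4)
W(J, M) = 5/4 (W(J, M) = 2 + (1/4)*(-3) = 2 - 3/4 = 5/4)
1/((37521 - 43204)*(-28847)) + 35292/W(97, 124) = 1/((37521 - 43204)*(-28847)) + 35292/(5/4) = -1/28847/(-5683) + 35292*(4/5) = -1/5683*(-1/28847) + 141168/5 = 1/163937501 + 141168/5 = 23142729141173/819687505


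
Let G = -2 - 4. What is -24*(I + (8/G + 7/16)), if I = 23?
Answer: -1061/2 ≈ -530.50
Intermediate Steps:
G = -6
-24*(I + (8/G + 7/16)) = -24*(23 + (8/(-6) + 7/16)) = -24*(23 + (8*(-1/6) + 7*(1/16))) = -24*(23 + (-4/3 + 7/16)) = -24*(23 - 43/48) = -24*1061/48 = -1061/2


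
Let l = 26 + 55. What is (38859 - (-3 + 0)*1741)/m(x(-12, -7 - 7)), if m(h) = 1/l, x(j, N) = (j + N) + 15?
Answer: 3570642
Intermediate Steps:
l = 81
x(j, N) = 15 + N + j (x(j, N) = (N + j) + 15 = 15 + N + j)
m(h) = 1/81
(38859 - (-3 + 0)*1741)/m(x(-12, -7 - 7)) = (38859 - (-3 + 0)*1741)/(1/81) = (38859 - (-3)*1741)*81 = (38859 - 1*(-5223))*81 = (38859 + 5223)*81 = 44082*81 = 3570642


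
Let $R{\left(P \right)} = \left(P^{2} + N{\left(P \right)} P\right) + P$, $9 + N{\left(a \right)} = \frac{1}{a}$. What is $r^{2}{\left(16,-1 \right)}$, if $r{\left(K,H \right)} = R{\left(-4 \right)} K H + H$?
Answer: $616225$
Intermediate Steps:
$N{\left(a \right)} = -9 + \frac{1}{a}$
$R{\left(P \right)} = P + P^{2} + P \left(-9 + \frac{1}{P}\right)$ ($R{\left(P \right)} = \left(P^{2} + \left(-9 + \frac{1}{P}\right) P\right) + P = \left(P^{2} + P \left(-9 + \frac{1}{P}\right)\right) + P = P + P^{2} + P \left(-9 + \frac{1}{P}\right)$)
$r{\left(K,H \right)} = H + 49 H K$ ($r{\left(K,H \right)} = \left(1 - 4 \left(-8 - 4\right)\right) K H + H = \left(1 - -48\right) K H + H = \left(1 + 48\right) K H + H = 49 K H + H = 49 H K + H = H + 49 H K$)
$r^{2}{\left(16,-1 \right)} = \left(- (1 + 49 \cdot 16)\right)^{2} = \left(- (1 + 784)\right)^{2} = \left(\left(-1\right) 785\right)^{2} = \left(-785\right)^{2} = 616225$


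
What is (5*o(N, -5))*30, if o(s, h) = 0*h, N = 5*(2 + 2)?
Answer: 0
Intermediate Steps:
N = 20 (N = 5*4 = 20)
o(s, h) = 0
(5*o(N, -5))*30 = (5*0)*30 = 0*30 = 0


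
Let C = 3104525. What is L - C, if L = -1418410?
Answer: -4522935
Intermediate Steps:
L - C = -1418410 - 1*3104525 = -1418410 - 3104525 = -4522935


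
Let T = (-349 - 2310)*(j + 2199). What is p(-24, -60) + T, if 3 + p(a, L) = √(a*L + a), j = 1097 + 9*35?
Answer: -9601652 + 2*√354 ≈ -9.6016e+6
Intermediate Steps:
j = 1412 (j = 1097 + 315 = 1412)
p(a, L) = -3 + √(a + L*a) (p(a, L) = -3 + √(a*L + a) = -3 + √(L*a + a) = -3 + √(a + L*a))
T = -9601649 (T = (-349 - 2310)*(1412 + 2199) = -2659*3611 = -9601649)
p(-24, -60) + T = (-3 + √(-24*(1 - 60))) - 9601649 = (-3 + √(-24*(-59))) - 9601649 = (-3 + √1416) - 9601649 = (-3 + 2*√354) - 9601649 = -9601652 + 2*√354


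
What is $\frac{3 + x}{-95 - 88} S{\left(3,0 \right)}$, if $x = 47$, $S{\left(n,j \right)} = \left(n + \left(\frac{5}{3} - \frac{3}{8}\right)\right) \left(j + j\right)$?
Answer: $0$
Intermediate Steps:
$S{\left(n,j \right)} = 2 j \left(\frac{31}{24} + n\right)$ ($S{\left(n,j \right)} = \left(n + \left(5 \cdot \frac{1}{3} - \frac{3}{8}\right)\right) 2 j = \left(n + \left(\frac{5}{3} - \frac{3}{8}\right)\right) 2 j = \left(n + \frac{31}{24}\right) 2 j = \left(\frac{31}{24} + n\right) 2 j = 2 j \left(\frac{31}{24} + n\right)$)
$\frac{3 + x}{-95 - 88} S{\left(3,0 \right)} = \frac{3 + 47}{-95 - 88} \cdot \frac{1}{12} \cdot 0 \left(31 + 24 \cdot 3\right) = \frac{50}{-183} \cdot \frac{1}{12} \cdot 0 \left(31 + 72\right) = 50 \left(- \frac{1}{183}\right) \frac{1}{12} \cdot 0 \cdot 103 = \left(- \frac{50}{183}\right) 0 = 0$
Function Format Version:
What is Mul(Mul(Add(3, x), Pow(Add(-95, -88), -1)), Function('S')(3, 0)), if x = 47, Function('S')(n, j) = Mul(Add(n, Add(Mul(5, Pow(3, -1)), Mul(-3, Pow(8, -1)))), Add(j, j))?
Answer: 0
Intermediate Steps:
Function('S')(n, j) = Mul(2, j, Add(Rational(31, 24), n)) (Function('S')(n, j) = Mul(Add(n, Add(Mul(5, Rational(1, 3)), Mul(-3, Rational(1, 8)))), Mul(2, j)) = Mul(Add(n, Add(Rational(5, 3), Rational(-3, 8))), Mul(2, j)) = Mul(Add(n, Rational(31, 24)), Mul(2, j)) = Mul(Add(Rational(31, 24), n), Mul(2, j)) = Mul(2, j, Add(Rational(31, 24), n)))
Mul(Mul(Add(3, x), Pow(Add(-95, -88), -1)), Function('S')(3, 0)) = Mul(Mul(Add(3, 47), Pow(Add(-95, -88), -1)), Mul(Rational(1, 12), 0, Add(31, Mul(24, 3)))) = Mul(Mul(50, Pow(-183, -1)), Mul(Rational(1, 12), 0, Add(31, 72))) = Mul(Mul(50, Rational(-1, 183)), Mul(Rational(1, 12), 0, 103)) = Mul(Rational(-50, 183), 0) = 0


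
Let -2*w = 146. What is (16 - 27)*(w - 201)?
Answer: 3014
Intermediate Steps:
w = -73 (w = -1/2*146 = -73)
(16 - 27)*(w - 201) = (16 - 27)*(-73 - 201) = -11*(-274) = 3014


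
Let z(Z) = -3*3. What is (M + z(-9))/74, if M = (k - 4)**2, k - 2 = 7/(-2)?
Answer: 85/296 ≈ 0.28716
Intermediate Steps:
k = -3/2 (k = 2 + 7/(-2) = 2 + 7*(-1/2) = 2 - 7/2 = -3/2 ≈ -1.5000)
z(Z) = -9
M = 121/4 (M = (-3/2 - 4)**2 = (-11/2)**2 = 121/4 ≈ 30.250)
(M + z(-9))/74 = (121/4 - 9)/74 = (1/74)*(85/4) = 85/296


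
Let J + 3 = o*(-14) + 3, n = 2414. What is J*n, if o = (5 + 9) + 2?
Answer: -540736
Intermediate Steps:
o = 16 (o = 14 + 2 = 16)
J = -224 (J = -3 + (16*(-14) + 3) = -3 + (-224 + 3) = -3 - 221 = -224)
J*n = -224*2414 = -540736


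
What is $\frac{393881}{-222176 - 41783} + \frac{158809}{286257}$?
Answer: $- \frac{70832128586}{75560111463} \approx -0.93743$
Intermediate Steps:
$\frac{393881}{-222176 - 41783} + \frac{158809}{286257} = \frac{393881}{-263959} + 158809 \cdot \frac{1}{286257} = 393881 \left(- \frac{1}{263959}\right) + \frac{158809}{286257} = - \frac{393881}{263959} + \frac{158809}{286257} = - \frac{70832128586}{75560111463}$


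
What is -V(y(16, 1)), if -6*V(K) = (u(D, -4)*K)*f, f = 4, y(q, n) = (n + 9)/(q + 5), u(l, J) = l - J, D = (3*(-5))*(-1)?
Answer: 380/63 ≈ 6.0317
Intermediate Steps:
D = 15 (D = -15*(-1) = 15)
y(q, n) = (9 + n)/(5 + q)
V(K) = -38*K/3 (V(K) = -(15 - 1*(-4))*K*4/6 = -(15 + 4)*K*4/6 = -19*K*4/6 = -38*K/3)
-V(y(16, 1)) = -(-38)*(9 + 1)/(5 + 16)/3 = -(-38)*10/21/3 = -(-38)*(1/21)*10/3 = -(-38)*10/(3*21) = -1*(-380/63) = 380/63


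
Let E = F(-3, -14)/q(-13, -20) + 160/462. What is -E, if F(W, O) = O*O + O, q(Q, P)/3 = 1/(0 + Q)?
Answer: 182102/231 ≈ 788.32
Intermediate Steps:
q(Q, P) = 3/Q (q(Q, P) = 3/(0 + Q) = 3/Q)
F(W, O) = O + O**2 (F(W, O) = O**2 + O = O + O**2)
E = -182102/231 (E = (-14*(1 - 14))/((3/(-13))) + 160/462 = (-14*(-13))/((3*(-1/13))) + 160*(1/462) = 182/(-3/13) + 80/231 = 182*(-13/3) + 80/231 = -2366/3 + 80/231 = -182102/231 ≈ -788.32)
-E = -1*(-182102/231) = 182102/231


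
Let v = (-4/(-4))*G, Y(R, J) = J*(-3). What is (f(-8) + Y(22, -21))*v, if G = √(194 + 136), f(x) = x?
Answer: 55*√330 ≈ 999.13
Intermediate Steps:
G = √330 ≈ 18.166
Y(R, J) = -3*J
v = √330 (v = (-4/(-4))*√330 = (-¼*(-4))*√330 = 1*√330 = √330 ≈ 18.166)
(f(-8) + Y(22, -21))*v = (-8 - 3*(-21))*√330 = (-8 + 63)*√330 = 55*√330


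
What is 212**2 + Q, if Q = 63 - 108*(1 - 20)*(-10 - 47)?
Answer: -71957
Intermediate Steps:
Q = -116901 (Q = 63 - (-2052)*(-57) = 63 - 108*1083 = 63 - 116964 = -116901)
212**2 + Q = 212**2 - 116901 = 44944 - 116901 = -71957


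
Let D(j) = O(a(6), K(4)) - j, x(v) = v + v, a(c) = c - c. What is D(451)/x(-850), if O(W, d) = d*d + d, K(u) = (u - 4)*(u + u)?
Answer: 451/1700 ≈ 0.26529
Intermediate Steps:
K(u) = 2*u*(-4 + u) (K(u) = (-4 + u)*(2*u) = 2*u*(-4 + u))
a(c) = 0
x(v) = 2*v
O(W, d) = d + d**2 (O(W, d) = d**2 + d = d + d**2)
D(j) = -j (D(j) = (2*4*(-4 + 4))*(1 + 2*4*(-4 + 4)) - j = (2*4*0)*(1 + 2*4*0) - j = 0*(1 + 0) - j = 0*1 - j = 0 - j = -j)
D(451)/x(-850) = (-1*451)/((2*(-850))) = -451/(-1700) = -451*(-1/1700) = 451/1700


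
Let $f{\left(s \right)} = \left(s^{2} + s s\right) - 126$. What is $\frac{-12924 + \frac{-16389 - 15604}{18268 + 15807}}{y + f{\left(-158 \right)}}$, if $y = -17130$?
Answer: $- \frac{440417293}{1113298400} \approx -0.3956$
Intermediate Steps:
$f{\left(s \right)} = -126 + 2 s^{2}$ ($f{\left(s \right)} = \left(s^{2} + s^{2}\right) - 126 = 2 s^{2} - 126 = -126 + 2 s^{2}$)
$\frac{-12924 + \frac{-16389 - 15604}{18268 + 15807}}{y + f{\left(-158 \right)}} = \frac{-12924 + \frac{-16389 - 15604}{18268 + 15807}}{-17130 - \left(126 - 2 \left(-158\right)^{2}\right)} = \frac{-12924 - \frac{31993}{34075}}{-17130 + \left(-126 + 2 \cdot 24964\right)} = \frac{-12924 - \frac{31993}{34075}}{-17130 + \left(-126 + 49928\right)} = \frac{-12924 - \frac{31993}{34075}}{-17130 + 49802} = - \frac{440417293}{34075 \cdot 32672} = \left(- \frac{440417293}{34075}\right) \frac{1}{32672} = - \frac{440417293}{1113298400}$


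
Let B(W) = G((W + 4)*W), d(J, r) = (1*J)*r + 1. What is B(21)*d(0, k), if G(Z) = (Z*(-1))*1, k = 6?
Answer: -525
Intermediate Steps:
d(J, r) = 1 + J*r (d(J, r) = J*r + 1 = 1 + J*r)
G(Z) = -Z (G(Z) = -Z*1 = -Z)
B(W) = -W*(4 + W) (B(W) = -(W + 4)*W = -(4 + W)*W = -W*(4 + W))
B(21)*d(0, k) = (-1*21*(4 + 21))*(1 + 0*6) = (-1*21*25)*(1 + 0) = -525*1 = -525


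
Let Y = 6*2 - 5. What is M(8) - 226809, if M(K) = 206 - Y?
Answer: -226610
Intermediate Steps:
Y = 7 (Y = 12 - 5 = 7)
M(K) = 199 (M(K) = 206 - 1*7 = 206 - 7 = 199)
M(8) - 226809 = 199 - 226809 = -226610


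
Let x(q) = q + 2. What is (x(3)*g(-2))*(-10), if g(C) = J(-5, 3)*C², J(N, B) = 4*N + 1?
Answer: 3800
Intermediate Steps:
J(N, B) = 1 + 4*N
x(q) = 2 + q
g(C) = -19*C² (g(C) = (1 + 4*(-5))*C² = (1 - 20)*C² = -19*C²)
(x(3)*g(-2))*(-10) = ((2 + 3)*(-19*(-2)²))*(-10) = (5*(-19*4))*(-10) = (5*(-76))*(-10) = -380*(-10) = 3800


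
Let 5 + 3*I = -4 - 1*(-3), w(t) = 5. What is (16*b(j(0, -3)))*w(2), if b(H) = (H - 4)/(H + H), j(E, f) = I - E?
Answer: 120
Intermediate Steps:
I = -2 (I = -5/3 + (-4 - 1*(-3))/3 = -5/3 + (-4 + 3)/3 = -5/3 + (⅓)*(-1) = -5/3 - ⅓ = -2)
j(E, f) = -2 - E
b(H) = (-4 + H)/(2*H) (b(H) = (-4 + H)/((2*H)) = (-4 + H)*(1/(2*H)) = (-4 + H)/(2*H))
(16*b(j(0, -3)))*w(2) = (16*((-4 + (-2 - 1*0))/(2*(-2 - 1*0))))*5 = (16*((-4 + (-2 + 0))/(2*(-2 + 0))))*5 = (16*((½)*(-4 - 2)/(-2)))*5 = (16*((½)*(-½)*(-6)))*5 = (16*(3/2))*5 = 24*5 = 120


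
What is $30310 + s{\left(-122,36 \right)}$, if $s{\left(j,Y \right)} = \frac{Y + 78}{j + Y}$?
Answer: $\frac{1303273}{43} \approx 30309.0$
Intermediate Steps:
$s{\left(j,Y \right)} = \frac{78 + Y}{Y + j}$
$30310 + s{\left(-122,36 \right)} = 30310 + \frac{78 + 36}{36 - 122} = 30310 + \frac{1}{-86} \cdot 114 = 30310 - \frac{57}{43} = \frac{1303273}{43}$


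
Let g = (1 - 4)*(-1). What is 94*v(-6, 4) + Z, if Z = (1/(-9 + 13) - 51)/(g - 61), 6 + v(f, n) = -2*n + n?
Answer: -7513/8 ≈ -939.13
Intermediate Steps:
g = 3 (g = -3*(-1) = 3)
v(f, n) = -6 - n (v(f, n) = -6 + (-2*n + n) = -6 - n)
Z = 7/8 (Z = (1/(-9 + 13) - 51)/(3 - 61) = (1/4 - 51)/(-58) = (¼ - 51)*(-1/58) = -203/4*(-1/58) = 7/8 ≈ 0.87500)
94*v(-6, 4) + Z = 94*(-6 - 1*4) + 7/8 = 94*(-6 - 4) + 7/8 = 94*(-10) + 7/8 = -940 + 7/8 = -7513/8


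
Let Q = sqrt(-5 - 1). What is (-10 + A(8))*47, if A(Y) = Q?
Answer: -470 + 47*I*sqrt(6) ≈ -470.0 + 115.13*I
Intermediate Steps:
Q = I*sqrt(6) (Q = sqrt(-6) = I*sqrt(6) ≈ 2.4495*I)
A(Y) = I*sqrt(6)
(-10 + A(8))*47 = (-10 + I*sqrt(6))*47 = -470 + 47*I*sqrt(6)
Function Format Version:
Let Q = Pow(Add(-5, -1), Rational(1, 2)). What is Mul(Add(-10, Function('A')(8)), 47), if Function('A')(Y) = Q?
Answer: Add(-470, Mul(47, I, Pow(6, Rational(1, 2)))) ≈ Add(-470.00, Mul(115.13, I))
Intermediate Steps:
Q = Mul(I, Pow(6, Rational(1, 2))) (Q = Pow(-6, Rational(1, 2)) = Mul(I, Pow(6, Rational(1, 2))) ≈ Mul(2.4495, I))
Function('A')(Y) = Mul(I, Pow(6, Rational(1, 2)))
Mul(Add(-10, Function('A')(8)), 47) = Mul(Add(-10, Mul(I, Pow(6, Rational(1, 2)))), 47) = Add(-470, Mul(47, I, Pow(6, Rational(1, 2))))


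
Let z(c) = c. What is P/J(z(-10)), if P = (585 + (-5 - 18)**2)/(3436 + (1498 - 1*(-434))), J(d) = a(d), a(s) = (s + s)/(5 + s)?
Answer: 557/10736 ≈ 0.051881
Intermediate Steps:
a(s) = 2*s/(5 + s) (a(s) = (2*s)/(5 + s) = 2*s/(5 + s))
J(d) = 2*d/(5 + d)
P = 557/2684 (P = (585 + (-23)**2)/(3436 + (1498 + 434)) = (585 + 529)/(3436 + 1932) = 1114/5368 = 1114*(1/5368) = 557/2684 ≈ 0.20753)
P/J(z(-10)) = 557/(2684*((2*(-10)/(5 - 10)))) = 557/(2684*((2*(-10)/(-5)))) = 557/(2684*((2*(-10)*(-1/5)))) = (557/2684)/4 = (557/2684)*(1/4) = 557/10736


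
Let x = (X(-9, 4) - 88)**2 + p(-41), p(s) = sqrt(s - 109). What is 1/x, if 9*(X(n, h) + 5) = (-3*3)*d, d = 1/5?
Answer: 2714450/23578411043 - 3125*I*sqrt(6)/47156822086 ≈ 0.00011512 - 1.6232e-7*I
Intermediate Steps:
d = 1/5 ≈ 0.20000
X(n, h) = -26/5 (X(n, h) = -5 + (-3*3*(1/5))/9 = -5 + (-9*1/5)/9 = -5 + (1/9)*(-9/5) = -5 - 1/5 = -26/5)
p(s) = sqrt(-109 + s)
x = 217156/25 + 5*I*sqrt(6) (x = (-26/5 - 88)**2 + sqrt(-109 - 41) = (-466/5)**2 + sqrt(-150) = 217156/25 + 5*I*sqrt(6) ≈ 8686.2 + 12.247*I)
1/x = 1/(217156/25 + 5*I*sqrt(6))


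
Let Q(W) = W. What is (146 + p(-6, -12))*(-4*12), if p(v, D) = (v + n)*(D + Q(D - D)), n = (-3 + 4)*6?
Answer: -7008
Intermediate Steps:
n = 6 (n = 1*6 = 6)
p(v, D) = D*(6 + v) (p(v, D) = (v + 6)*(D + (D - D)) = (6 + v)*(D + 0) = (6 + v)*D = D*(6 + v))
(146 + p(-6, -12))*(-4*12) = (146 - 12*(6 - 6))*(-4*12) = (146 - 12*0)*(-48) = (146 + 0)*(-48) = 146*(-48) = -7008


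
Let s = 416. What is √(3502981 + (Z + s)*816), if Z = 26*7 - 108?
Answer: √3902821 ≈ 1975.6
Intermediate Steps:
Z = 74 (Z = 182 - 108 = 74)
√(3502981 + (Z + s)*816) = √(3502981 + (74 + 416)*816) = √(3502981 + 490*816) = √(3502981 + 399840) = √3902821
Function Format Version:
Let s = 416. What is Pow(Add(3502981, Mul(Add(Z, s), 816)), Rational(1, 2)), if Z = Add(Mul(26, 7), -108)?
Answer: Pow(3902821, Rational(1, 2)) ≈ 1975.6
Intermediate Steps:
Z = 74 (Z = Add(182, -108) = 74)
Pow(Add(3502981, Mul(Add(Z, s), 816)), Rational(1, 2)) = Pow(Add(3502981, Mul(Add(74, 416), 816)), Rational(1, 2)) = Pow(Add(3502981, Mul(490, 816)), Rational(1, 2)) = Pow(Add(3502981, 399840), Rational(1, 2)) = Pow(3902821, Rational(1, 2))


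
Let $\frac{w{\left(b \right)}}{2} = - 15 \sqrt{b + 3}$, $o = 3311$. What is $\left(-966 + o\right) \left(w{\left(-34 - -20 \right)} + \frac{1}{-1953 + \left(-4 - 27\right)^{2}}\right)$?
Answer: $- \frac{2345}{992} - 70350 i \sqrt{11} \approx -2.3639 - 2.3332 \cdot 10^{5} i$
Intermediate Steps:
$w{\left(b \right)} = - 30 \sqrt{3 + b}$ ($w{\left(b \right)} = 2 \left(- 15 \sqrt{b + 3}\right) = 2 \left(- 15 \sqrt{3 + b}\right) = - 30 \sqrt{3 + b}$)
$\left(-966 + o\right) \left(w{\left(-34 - -20 \right)} + \frac{1}{-1953 + \left(-4 - 27\right)^{2}}\right) = \left(-966 + 3311\right) \left(- 30 \sqrt{3 - 14} + \frac{1}{-1953 + \left(-4 - 27\right)^{2}}\right) = 2345 \left(- 30 \sqrt{3 + \left(-34 + 20\right)} + \frac{1}{-1953 + \left(-31\right)^{2}}\right) = 2345 \left(- 30 \sqrt{3 - 14} + \frac{1}{-1953 + 961}\right) = 2345 \left(- 30 \sqrt{-11} + \frac{1}{-992}\right) = 2345 \left(- 30 i \sqrt{11} - \frac{1}{992}\right) = 2345 \left(- \frac{1}{992} - 30 i \sqrt{11}\right) = - \frac{2345}{992} - 70350 i \sqrt{11}$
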